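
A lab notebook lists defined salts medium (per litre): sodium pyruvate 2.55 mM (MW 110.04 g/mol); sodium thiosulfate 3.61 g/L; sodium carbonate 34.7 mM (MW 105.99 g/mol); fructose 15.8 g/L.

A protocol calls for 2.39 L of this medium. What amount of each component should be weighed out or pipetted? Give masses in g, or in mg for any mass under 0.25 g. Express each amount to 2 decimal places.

sodium pyruvate 0.67 g; sodium thiosulfate 8.63 g; sodium carbonate 8.79 g; fructose 37.76 g

Scale factor relative to 1 L: 2.39.
sodium pyruvate: 2.55 mmol/L × 110.04 g/mol × 2.39 L ÷ 1000 = 0.67 g
sodium thiosulfate: 3.61 g/L × 2.39 L = 8.63 g
sodium carbonate: 34.7 mmol/L × 105.99 g/mol × 2.39 L ÷ 1000 = 8.79 g
fructose: 15.8 g/L × 2.39 L = 37.76 g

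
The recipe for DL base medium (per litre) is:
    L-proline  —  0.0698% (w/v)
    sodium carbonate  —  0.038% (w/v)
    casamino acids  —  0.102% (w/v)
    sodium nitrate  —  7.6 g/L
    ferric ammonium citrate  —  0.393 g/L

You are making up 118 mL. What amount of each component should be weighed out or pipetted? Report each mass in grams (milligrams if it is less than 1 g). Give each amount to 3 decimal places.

L-proline 82.364 mg; sodium carbonate 44.840 mg; casamino acids 120.360 mg; sodium nitrate 896.800 mg; ferric ammonium citrate 46.374 mg

Target volume = 118 mL = 0.118 L.
L-proline: 0.0698% w/v = 0.698 g/L → 0.698 × 0.118 L = 0.082364 g = 82.364 mg
sodium carbonate: 0.038 g per 100 mL × 118 mL ÷ 100 = 0.04484 g = 44.840 mg
casamino acids: 0.102 g per 100 mL × 118 mL ÷ 100 = 0.12036 g = 120.360 mg
sodium nitrate: 7.6 g/L × 0.118 L = 0.8968 g = 896.800 mg
ferric ammonium citrate: 0.393 g/L × 0.118 L = 0.046374 g = 46.374 mg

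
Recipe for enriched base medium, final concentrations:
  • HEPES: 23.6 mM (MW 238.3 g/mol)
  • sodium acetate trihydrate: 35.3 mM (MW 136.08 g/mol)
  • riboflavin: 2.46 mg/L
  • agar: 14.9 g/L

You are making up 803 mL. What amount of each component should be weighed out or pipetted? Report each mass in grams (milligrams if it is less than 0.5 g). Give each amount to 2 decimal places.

Target volume = 803 mL = 0.803 L.
HEPES: 23.6 mmol/L × 238.3 g/mol × 0.803 L ÷ 1000 = 4.52 g
sodium acetate trihydrate: 35.3 mmol/L × 136.08 g/mol × 0.803 L ÷ 1000 = 3.86 g
riboflavin: 2.46 mg/L × 0.803 L = 1.98 mg
agar: 14.9 g/L × 0.803 L = 11.96 g

HEPES 4.52 g; sodium acetate trihydrate 3.86 g; riboflavin 1.98 mg; agar 11.96 g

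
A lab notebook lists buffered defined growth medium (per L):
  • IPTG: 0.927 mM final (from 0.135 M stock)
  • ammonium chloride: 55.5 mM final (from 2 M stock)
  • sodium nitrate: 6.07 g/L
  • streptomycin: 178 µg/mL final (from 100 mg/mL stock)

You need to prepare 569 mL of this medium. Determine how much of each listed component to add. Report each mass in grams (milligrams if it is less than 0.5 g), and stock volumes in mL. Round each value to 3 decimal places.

Scale factor relative to 1 L: 0.569.
IPTG: V = C2·V2/C1 = 0.927 mM × 569 mL ÷ 135 mM = 3.907 mL
ammonium chloride: dilute stock: 55.5 mM × 569 mL ÷ 2000 mM = 15.790 mL
sodium nitrate: 6.07 g/L × 0.569 L = 3.454 g
streptomycin: C1V1 = C2V2 → 178 µg/mL × 569 mL ÷ 100000 µg/mL = 1.013 mL

IPTG 3.907 mL; ammonium chloride 15.790 mL; sodium nitrate 3.454 g; streptomycin 1.013 mL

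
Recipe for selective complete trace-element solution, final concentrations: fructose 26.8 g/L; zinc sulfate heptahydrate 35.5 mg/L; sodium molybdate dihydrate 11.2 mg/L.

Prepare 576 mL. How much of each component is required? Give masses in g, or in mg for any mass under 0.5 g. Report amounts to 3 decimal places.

fructose 15.437 g; zinc sulfate heptahydrate 20.448 mg; sodium molybdate dihydrate 6.451 mg

Working volume: 576 mL = 0.576 L.
fructose: 26.8 g/L × 0.576 L = 15.437 g
zinc sulfate heptahydrate: 35.5 mg/L × 0.576 L = 20.448 mg
sodium molybdate dihydrate: 11.2 mg/L × 0.576 L = 6.451 mg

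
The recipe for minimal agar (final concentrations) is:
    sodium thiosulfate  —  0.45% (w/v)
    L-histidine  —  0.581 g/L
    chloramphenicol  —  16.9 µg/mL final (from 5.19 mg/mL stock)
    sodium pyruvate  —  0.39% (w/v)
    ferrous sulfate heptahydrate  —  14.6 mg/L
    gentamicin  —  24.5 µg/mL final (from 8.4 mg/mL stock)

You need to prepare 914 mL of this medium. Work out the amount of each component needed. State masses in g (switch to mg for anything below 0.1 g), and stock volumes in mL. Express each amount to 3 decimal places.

sodium thiosulfate 4.113 g; L-histidine 0.531 g; chloramphenicol 2.976 mL; sodium pyruvate 3.565 g; ferrous sulfate heptahydrate 13.344 mg; gentamicin 2.666 mL

Working volume: 914 mL = 0.914 L.
sodium thiosulfate: 0.45 g per 100 mL × 914 mL ÷ 100 = 4.113 g
L-histidine: 0.581 g/L × 0.914 L = 0.531 g
chloramphenicol: V = C2·V2/C1 = 16.9 µg/mL × 914 mL ÷ 5190 µg/mL = 2.976 mL
sodium pyruvate: 0.39% w/v = 3.9 g/L → 3.9 × 0.914 L = 3.565 g
ferrous sulfate heptahydrate: 14.6 mg/L × 0.914 L = 13.344 mg
gentamicin: dilute stock: 24.5 µg/mL × 914 mL ÷ 8400 µg/mL = 2.666 mL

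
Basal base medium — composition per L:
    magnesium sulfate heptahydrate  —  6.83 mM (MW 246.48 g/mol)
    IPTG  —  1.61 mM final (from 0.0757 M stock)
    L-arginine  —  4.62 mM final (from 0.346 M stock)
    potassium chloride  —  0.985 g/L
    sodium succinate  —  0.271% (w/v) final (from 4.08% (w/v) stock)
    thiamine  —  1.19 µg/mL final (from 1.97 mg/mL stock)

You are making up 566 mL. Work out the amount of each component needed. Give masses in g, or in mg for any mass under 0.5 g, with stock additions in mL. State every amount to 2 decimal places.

magnesium sulfate heptahydrate 0.95 g; IPTG 12.04 mL; L-arginine 7.56 mL; potassium chloride 0.56 g; sodium succinate 37.59 mL; thiamine 0.34 mL

Target volume = 566 mL = 0.566 L.
magnesium sulfate heptahydrate: 6.83 mmol/L × 246.48 g/mol × 0.566 L ÷ 1000 = 0.95 g
IPTG: C1V1 = C2V2 → 1.61 mM × 566 mL ÷ 75.7 mM = 12.04 mL
L-arginine: dilute stock: 4.62 mM × 566 mL ÷ 346 mM = 7.56 mL
potassium chloride: 0.985 g/L × 0.566 L = 0.56 g
sodium succinate: V = C2·V2/C1 = 0.271% ÷ 4.08% × 566 mL = 37.59 mL
thiamine: dilute stock: 1.19 µg/mL × 566 mL ÷ 1970 µg/mL = 0.34 mL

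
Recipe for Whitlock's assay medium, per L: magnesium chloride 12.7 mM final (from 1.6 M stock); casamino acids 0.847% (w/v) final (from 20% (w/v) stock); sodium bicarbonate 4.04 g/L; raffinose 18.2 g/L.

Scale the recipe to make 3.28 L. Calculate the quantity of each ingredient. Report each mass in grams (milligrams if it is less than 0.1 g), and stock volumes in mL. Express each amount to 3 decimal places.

Working volume: 3.28 L.
magnesium chloride: C1V1 = C2V2 → 12.7 mM × 3280 mL ÷ 1600 mM = 26.035 mL
casamino acids: V = C2·V2/C1 = 0.847% ÷ 20% × 3280 mL = 138.908 mL
sodium bicarbonate: 4.04 g/L × 3.28 L = 13.251 g
raffinose: 18.2 g/L × 3.28 L = 59.696 g

magnesium chloride 26.035 mL; casamino acids 138.908 mL; sodium bicarbonate 13.251 g; raffinose 59.696 g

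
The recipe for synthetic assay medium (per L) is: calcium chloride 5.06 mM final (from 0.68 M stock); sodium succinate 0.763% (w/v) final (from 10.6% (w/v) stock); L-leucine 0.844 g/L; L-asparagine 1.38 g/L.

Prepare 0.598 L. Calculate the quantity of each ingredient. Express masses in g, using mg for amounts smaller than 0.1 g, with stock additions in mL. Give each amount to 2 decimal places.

calcium chloride 4.45 mL; sodium succinate 43.04 mL; L-leucine 0.50 g; L-asparagine 0.83 g

Scale factor relative to 1 L: 0.598.
calcium chloride: dilute stock: 5.06 mM × 598 mL ÷ 680 mM = 4.45 mL
sodium succinate: dilute stock: 0.763% ÷ 10.6% × 598 mL = 43.04 mL
L-leucine: 0.844 g/L × 0.598 L = 0.50 g
L-asparagine: 1.38 g/L × 0.598 L = 0.83 g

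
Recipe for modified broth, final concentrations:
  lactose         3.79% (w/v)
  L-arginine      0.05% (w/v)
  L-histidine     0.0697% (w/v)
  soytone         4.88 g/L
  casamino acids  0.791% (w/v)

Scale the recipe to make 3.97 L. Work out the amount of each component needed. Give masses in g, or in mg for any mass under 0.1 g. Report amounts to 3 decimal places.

Scale factor relative to 1 L: 3.97.
lactose: 3.79 g per 100 mL × 3970 mL ÷ 100 = 150.463 g
L-arginine: 0.05% w/v = 0.5 g/L → 0.5 × 3.97 L = 1.985 g
L-histidine: 0.0697% w/v = 0.697 g/L → 0.697 × 3.97 L = 2.767 g
soytone: 4.88 g/L × 3.97 L = 19.374 g
casamino acids: 0.791 g per 100 mL × 3970 mL ÷ 100 = 31.403 g

lactose 150.463 g; L-arginine 1.985 g; L-histidine 2.767 g; soytone 19.374 g; casamino acids 31.403 g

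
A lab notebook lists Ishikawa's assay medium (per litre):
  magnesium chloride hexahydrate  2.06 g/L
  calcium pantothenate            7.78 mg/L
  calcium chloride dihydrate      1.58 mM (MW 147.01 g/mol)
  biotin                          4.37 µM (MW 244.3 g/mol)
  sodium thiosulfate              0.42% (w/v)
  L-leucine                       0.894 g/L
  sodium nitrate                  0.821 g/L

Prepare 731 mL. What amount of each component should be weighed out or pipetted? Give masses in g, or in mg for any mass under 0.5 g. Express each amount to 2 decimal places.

Scale factor relative to 1 L: 0.731.
magnesium chloride hexahydrate: 2.06 g/L × 0.731 L = 1.51 g
calcium pantothenate: 7.78 mg/L × 0.731 L = 5.69 mg
calcium chloride dihydrate: 1.58 mmol/L × 147.01 mg/mmol × 0.731 L = 169.79 mg
biotin: 4.37 µmol/L × 244.3 g/mol × 0.731 L ÷ 1000 = 0.78 mg
sodium thiosulfate: 0.42% w/v = 4.2 g/L → 4.2 × 0.731 L = 3.07 g
L-leucine: 0.894 g/L × 0.731 L = 0.65 g
sodium nitrate: 0.821 g/L × 0.731 L = 0.60 g

magnesium chloride hexahydrate 1.51 g; calcium pantothenate 5.69 mg; calcium chloride dihydrate 169.79 mg; biotin 0.78 mg; sodium thiosulfate 3.07 g; L-leucine 0.65 g; sodium nitrate 0.60 g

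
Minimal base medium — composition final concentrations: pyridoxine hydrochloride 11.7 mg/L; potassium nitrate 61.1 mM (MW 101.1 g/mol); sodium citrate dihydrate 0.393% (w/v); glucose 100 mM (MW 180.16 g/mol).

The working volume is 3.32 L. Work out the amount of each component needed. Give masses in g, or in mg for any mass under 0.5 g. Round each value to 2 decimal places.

pyridoxine hydrochloride 38.84 mg; potassium nitrate 20.51 g; sodium citrate dihydrate 13.05 g; glucose 59.81 g

Working volume: 3.32 L.
pyridoxine hydrochloride: 11.7 mg/L × 3.32 L = 38.84 mg
potassium nitrate: 61.1 mmol/L × 101.1 g/mol × 3.32 L ÷ 1000 = 20.51 g
sodium citrate dihydrate: 0.393% w/v = 3.93 g/L → 3.93 × 3.32 L = 13.05 g
glucose: 100 mmol/L × 180.16 g/mol × 3.32 L ÷ 1000 = 59.81 g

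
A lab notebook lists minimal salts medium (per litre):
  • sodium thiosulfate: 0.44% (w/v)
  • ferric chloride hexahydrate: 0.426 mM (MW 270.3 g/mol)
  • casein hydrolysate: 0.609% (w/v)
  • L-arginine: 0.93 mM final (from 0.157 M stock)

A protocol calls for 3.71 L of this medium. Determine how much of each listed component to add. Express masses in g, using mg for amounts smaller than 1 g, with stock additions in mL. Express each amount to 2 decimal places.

Scale factor relative to 1 L: 3.71.
sodium thiosulfate: 0.44% w/v = 4.4 g/L → 4.4 × 3.71 L = 16.32 g
ferric chloride hexahydrate: 0.426 mmol/L × 270.3 mg/mmol × 3.71 L = 427.20 mg
casein hydrolysate: 0.609 g per 100 mL × 3710 mL ÷ 100 = 22.59 g
L-arginine: V = C2·V2/C1 = 0.93 mM × 3710 mL ÷ 157 mM = 21.98 mL

sodium thiosulfate 16.32 g; ferric chloride hexahydrate 427.20 mg; casein hydrolysate 22.59 g; L-arginine 21.98 mL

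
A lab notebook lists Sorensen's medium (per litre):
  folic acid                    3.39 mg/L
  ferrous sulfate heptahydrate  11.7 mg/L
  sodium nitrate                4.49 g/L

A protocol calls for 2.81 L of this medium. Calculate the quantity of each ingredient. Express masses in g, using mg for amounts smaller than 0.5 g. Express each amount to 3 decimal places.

Working volume: 2.81 L.
folic acid: 3.39 mg/L × 2.81 L = 9.526 mg
ferrous sulfate heptahydrate: 11.7 mg/L × 2.81 L = 32.877 mg
sodium nitrate: 4.49 g/L × 2.81 L = 12.617 g

folic acid 9.526 mg; ferrous sulfate heptahydrate 32.877 mg; sodium nitrate 12.617 g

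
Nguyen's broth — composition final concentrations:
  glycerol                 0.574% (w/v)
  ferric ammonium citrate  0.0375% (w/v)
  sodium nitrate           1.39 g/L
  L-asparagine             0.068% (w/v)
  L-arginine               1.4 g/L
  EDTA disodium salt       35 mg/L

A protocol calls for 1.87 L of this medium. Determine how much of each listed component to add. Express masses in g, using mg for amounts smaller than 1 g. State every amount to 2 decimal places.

Scale factor relative to 1 L: 1.87.
glycerol: 0.574% w/v = 5.74 g/L → 5.74 × 1.87 L = 10.73 g
ferric ammonium citrate: 0.0375% w/v = 0.375 g/L → 0.375 × 1.87 L = 0.70125 g = 701.25 mg
sodium nitrate: 1.39 g/L × 1.87 L = 2.60 g
L-asparagine: 0.068% w/v = 0.68 g/L → 0.68 × 1.87 L = 1.27 g
L-arginine: 1.4 g/L × 1.87 L = 2.62 g
EDTA disodium salt: 35 mg/L × 1.87 L = 65.45 mg

glycerol 10.73 g; ferric ammonium citrate 701.25 mg; sodium nitrate 2.60 g; L-asparagine 1.27 g; L-arginine 2.62 g; EDTA disodium salt 65.45 mg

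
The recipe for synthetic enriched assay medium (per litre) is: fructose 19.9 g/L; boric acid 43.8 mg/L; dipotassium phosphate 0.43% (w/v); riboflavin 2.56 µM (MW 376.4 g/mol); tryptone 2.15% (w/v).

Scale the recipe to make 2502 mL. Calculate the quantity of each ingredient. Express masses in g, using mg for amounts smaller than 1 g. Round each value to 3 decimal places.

fructose 49.790 g; boric acid 109.588 mg; dipotassium phosphate 10.759 g; riboflavin 2.411 mg; tryptone 53.793 g

Scale factor relative to 1 L: 2.502.
fructose: 19.9 g/L × 2.502 L = 49.790 g
boric acid: 43.8 mg/L × 2.502 L = 109.588 mg
dipotassium phosphate: 0.43 g per 100 mL × 2502 mL ÷ 100 = 10.759 g
riboflavin: 2.56 µmol/L × 376.4 g/mol × 2.502 L ÷ 1000 = 2.411 mg
tryptone: 2.15% w/v = 21.5 g/L → 21.5 × 2.502 L = 53.793 g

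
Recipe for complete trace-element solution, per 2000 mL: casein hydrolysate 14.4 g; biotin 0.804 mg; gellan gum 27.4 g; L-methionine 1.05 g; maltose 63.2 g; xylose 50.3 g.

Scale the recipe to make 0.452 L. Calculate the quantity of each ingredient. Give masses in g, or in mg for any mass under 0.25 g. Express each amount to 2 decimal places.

Scale factor = 452 mL / 2000 mL = 0.226.
casein hydrolysate: 14.4 g × (452 mL / 2000 mL) = 3.25 g
biotin: 0.804 mg × (452 mL / 2000 mL) = 0.18 mg
gellan gum: 27.4 g × (452 mL / 2000 mL) = 6.19 g
L-methionine: 1.05 g × (452 mL / 2000 mL) = 0.2373 g = 237.30 mg
maltose: 63.2 g × (452 mL / 2000 mL) = 14.28 g
xylose: 50.3 g × (452 mL / 2000 mL) = 11.37 g

casein hydrolysate 3.25 g; biotin 0.18 mg; gellan gum 6.19 g; L-methionine 237.30 mg; maltose 14.28 g; xylose 11.37 g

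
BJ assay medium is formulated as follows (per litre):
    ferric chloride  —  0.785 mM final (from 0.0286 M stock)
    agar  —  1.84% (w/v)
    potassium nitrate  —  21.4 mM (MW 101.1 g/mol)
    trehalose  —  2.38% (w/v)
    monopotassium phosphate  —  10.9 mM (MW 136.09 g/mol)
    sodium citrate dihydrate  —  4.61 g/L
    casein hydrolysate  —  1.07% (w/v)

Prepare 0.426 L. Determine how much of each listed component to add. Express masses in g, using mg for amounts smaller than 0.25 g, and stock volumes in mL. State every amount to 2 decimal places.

ferric chloride 11.69 mL; agar 7.84 g; potassium nitrate 0.92 g; trehalose 10.14 g; monopotassium phosphate 0.63 g; sodium citrate dihydrate 1.96 g; casein hydrolysate 4.56 g

Working volume: 0.426 L.
ferric chloride: dilute stock: 0.785 mM × 426 mL ÷ 28.6 mM = 11.69 mL
agar: 1.84 g per 100 mL × 426 mL ÷ 100 = 7.84 g
potassium nitrate: 21.4 mmol/L × 101.1 g/mol × 0.426 L ÷ 1000 = 0.92 g
trehalose: 2.38% w/v = 23.8 g/L → 23.8 × 0.426 L = 10.14 g
monopotassium phosphate: 10.9 mmol/L × 136.09 g/mol × 0.426 L ÷ 1000 = 0.63 g
sodium citrate dihydrate: 4.61 g/L × 0.426 L = 1.96 g
casein hydrolysate: 1.07% w/v = 10.7 g/L → 10.7 × 0.426 L = 4.56 g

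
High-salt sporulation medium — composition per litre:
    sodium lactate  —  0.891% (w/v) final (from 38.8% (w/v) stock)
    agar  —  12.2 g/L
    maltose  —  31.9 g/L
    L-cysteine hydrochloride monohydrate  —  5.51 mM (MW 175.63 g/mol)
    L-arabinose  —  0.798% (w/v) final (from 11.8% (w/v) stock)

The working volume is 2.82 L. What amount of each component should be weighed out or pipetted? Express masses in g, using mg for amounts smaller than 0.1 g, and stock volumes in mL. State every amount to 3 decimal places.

sodium lactate 64.758 mL; agar 34.404 g; maltose 89.958 g; L-cysteine hydrochloride monohydrate 2.729 g; L-arabinose 190.708 mL

Scale factor relative to 1 L: 2.82.
sodium lactate: V = C2·V2/C1 = 0.891% ÷ 38.8% × 2820 mL = 64.758 mL
agar: 12.2 g/L × 2.82 L = 34.404 g
maltose: 31.9 g/L × 2.82 L = 89.958 g
L-cysteine hydrochloride monohydrate: 5.51 mmol/L × 175.63 g/mol × 2.82 L ÷ 1000 = 2.729 g
L-arabinose: dilute stock: 0.798% ÷ 11.8% × 2820 mL = 190.708 mL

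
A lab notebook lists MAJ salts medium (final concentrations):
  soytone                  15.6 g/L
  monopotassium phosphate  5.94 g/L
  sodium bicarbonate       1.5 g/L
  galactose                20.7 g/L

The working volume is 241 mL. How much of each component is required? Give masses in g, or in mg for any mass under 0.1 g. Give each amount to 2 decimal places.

soytone 3.76 g; monopotassium phosphate 1.43 g; sodium bicarbonate 0.36 g; galactose 4.99 g

Working volume: 241 mL = 0.241 L.
soytone: 15.6 g/L × 0.241 L = 3.76 g
monopotassium phosphate: 5.94 g/L × 0.241 L = 1.43 g
sodium bicarbonate: 1.5 g/L × 0.241 L = 0.36 g
galactose: 20.7 g/L × 0.241 L = 4.99 g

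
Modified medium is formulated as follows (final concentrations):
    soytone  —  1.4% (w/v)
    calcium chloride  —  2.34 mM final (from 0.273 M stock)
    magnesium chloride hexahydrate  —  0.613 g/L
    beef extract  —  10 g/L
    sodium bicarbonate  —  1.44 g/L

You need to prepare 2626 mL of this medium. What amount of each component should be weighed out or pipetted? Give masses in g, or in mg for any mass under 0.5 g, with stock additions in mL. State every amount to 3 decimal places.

soytone 36.764 g; calcium chloride 22.509 mL; magnesium chloride hexahydrate 1.610 g; beef extract 26.260 g; sodium bicarbonate 3.781 g

Target volume = 2626 mL = 2.626 L.
soytone: 1.4% w/v = 14 g/L → 14 × 2.626 L = 36.764 g
calcium chloride: dilute stock: 2.34 mM × 2626 mL ÷ 273 mM = 22.509 mL
magnesium chloride hexahydrate: 0.613 g/L × 2.626 L = 1.610 g
beef extract: 10 g/L × 2.626 L = 26.260 g
sodium bicarbonate: 1.44 g/L × 2.626 L = 3.781 g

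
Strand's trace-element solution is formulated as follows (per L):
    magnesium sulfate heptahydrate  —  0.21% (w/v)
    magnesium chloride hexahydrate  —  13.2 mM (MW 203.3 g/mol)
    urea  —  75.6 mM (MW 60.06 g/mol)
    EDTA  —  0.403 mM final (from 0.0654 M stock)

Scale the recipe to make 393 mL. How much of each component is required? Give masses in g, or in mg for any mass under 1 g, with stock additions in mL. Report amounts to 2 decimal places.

Target volume = 393 mL = 0.393 L.
magnesium sulfate heptahydrate: 0.21% w/v = 2.1 g/L → 2.1 × 0.393 L = 0.8253 g = 825.30 mg
magnesium chloride hexahydrate: 13.2 mmol/L × 203.3 g/mol × 0.393 L ÷ 1000 = 1.05 g
urea: 75.6 mmol/L × 60.06 g/mol × 0.393 L ÷ 1000 = 1.78 g
EDTA: C1V1 = C2V2 → 0.403 mM × 393 mL ÷ 65.4 mM = 2.42 mL

magnesium sulfate heptahydrate 825.30 mg; magnesium chloride hexahydrate 1.05 g; urea 1.78 g; EDTA 2.42 mL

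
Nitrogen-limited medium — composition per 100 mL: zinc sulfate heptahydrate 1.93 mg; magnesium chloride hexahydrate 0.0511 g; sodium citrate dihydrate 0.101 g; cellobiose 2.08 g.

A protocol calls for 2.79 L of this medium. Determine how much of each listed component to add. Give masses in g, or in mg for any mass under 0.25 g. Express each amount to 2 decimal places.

Scale factor = 2790 mL / 100 mL = 27.9.
zinc sulfate heptahydrate: 1.93 mg × (2790 mL / 100 mL) = 53.85 mg
magnesium chloride hexahydrate: 0.0511 g × (2790 mL / 100 mL) = 1.43 g
sodium citrate dihydrate: 0.101 g × (2790 mL / 100 mL) = 2.82 g
cellobiose: 2.08 g × (2790 mL / 100 mL) = 58.03 g

zinc sulfate heptahydrate 53.85 mg; magnesium chloride hexahydrate 1.43 g; sodium citrate dihydrate 2.82 g; cellobiose 58.03 g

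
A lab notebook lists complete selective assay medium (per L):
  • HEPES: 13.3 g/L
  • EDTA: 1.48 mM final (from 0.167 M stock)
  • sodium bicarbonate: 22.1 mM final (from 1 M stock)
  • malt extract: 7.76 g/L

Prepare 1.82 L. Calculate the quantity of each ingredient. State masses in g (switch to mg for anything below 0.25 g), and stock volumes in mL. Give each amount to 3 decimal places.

HEPES 24.206 g; EDTA 16.129 mL; sodium bicarbonate 40.222 mL; malt extract 14.123 g

Working volume: 1.82 L.
HEPES: 13.3 g/L × 1.82 L = 24.206 g
EDTA: dilute stock: 1.48 mM × 1820 mL ÷ 167 mM = 16.129 mL
sodium bicarbonate: C1V1 = C2V2 → 22.1 mM × 1820 mL ÷ 1000 mM = 40.222 mL
malt extract: 7.76 g/L × 1.82 L = 14.123 g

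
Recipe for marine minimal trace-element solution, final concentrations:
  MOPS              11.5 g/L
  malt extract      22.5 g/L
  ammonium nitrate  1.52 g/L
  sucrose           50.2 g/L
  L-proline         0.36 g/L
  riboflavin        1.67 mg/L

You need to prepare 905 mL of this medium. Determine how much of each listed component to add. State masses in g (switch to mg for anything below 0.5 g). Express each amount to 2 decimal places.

MOPS 10.41 g; malt extract 20.36 g; ammonium nitrate 1.38 g; sucrose 45.43 g; L-proline 325.80 mg; riboflavin 1.51 mg

Target volume = 905 mL = 0.905 L.
MOPS: 11.5 g/L × 0.905 L = 10.41 g
malt extract: 22.5 g/L × 0.905 L = 20.36 g
ammonium nitrate: 1.52 g/L × 0.905 L = 1.38 g
sucrose: 50.2 g/L × 0.905 L = 45.43 g
L-proline: 0.36 g/L × 0.905 L = 0.3258 g = 325.80 mg
riboflavin: 1.67 mg/L × 0.905 L = 1.51 mg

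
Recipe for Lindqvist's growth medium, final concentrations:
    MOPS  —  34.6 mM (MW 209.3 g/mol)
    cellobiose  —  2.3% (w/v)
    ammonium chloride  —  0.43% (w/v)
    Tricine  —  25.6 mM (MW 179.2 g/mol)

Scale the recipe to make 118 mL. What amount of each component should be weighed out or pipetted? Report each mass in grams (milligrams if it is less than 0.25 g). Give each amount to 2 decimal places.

MOPS 0.85 g; cellobiose 2.71 g; ammonium chloride 0.51 g; Tricine 0.54 g

Working volume: 118 mL = 0.118 L.
MOPS: 34.6 mmol/L × 209.3 g/mol × 0.118 L ÷ 1000 = 0.85 g
cellobiose: 2.3% w/v = 23 g/L → 23 × 0.118 L = 2.71 g
ammonium chloride: 0.43% w/v = 4.3 g/L → 4.3 × 0.118 L = 0.51 g
Tricine: 25.6 mmol/L × 179.2 g/mol × 0.118 L ÷ 1000 = 0.54 g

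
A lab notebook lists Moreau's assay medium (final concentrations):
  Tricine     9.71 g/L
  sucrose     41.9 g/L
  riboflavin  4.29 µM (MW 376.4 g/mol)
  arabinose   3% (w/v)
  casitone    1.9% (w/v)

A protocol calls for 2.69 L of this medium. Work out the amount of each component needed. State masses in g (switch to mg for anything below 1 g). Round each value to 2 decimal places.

Tricine 26.12 g; sucrose 112.71 g; riboflavin 4.34 mg; arabinose 80.70 g; casitone 51.11 g

Scale factor relative to 1 L: 2.69.
Tricine: 9.71 g/L × 2.69 L = 26.12 g
sucrose: 41.9 g/L × 2.69 L = 112.71 g
riboflavin: 4.29 µmol/L × 376.4 g/mol × 2.69 L ÷ 1000 = 4.34 mg
arabinose: 3% w/v = 30 g/L → 30 × 2.69 L = 80.70 g
casitone: 1.9% w/v = 19 g/L → 19 × 2.69 L = 51.11 g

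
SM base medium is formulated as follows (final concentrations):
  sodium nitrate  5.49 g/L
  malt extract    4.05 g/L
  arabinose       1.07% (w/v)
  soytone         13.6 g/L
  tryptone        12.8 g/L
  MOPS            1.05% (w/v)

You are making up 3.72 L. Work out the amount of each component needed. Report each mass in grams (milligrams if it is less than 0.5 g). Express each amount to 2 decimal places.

sodium nitrate 20.42 g; malt extract 15.07 g; arabinose 39.80 g; soytone 50.59 g; tryptone 47.62 g; MOPS 39.06 g

Working volume: 3.72 L.
sodium nitrate: 5.49 g/L × 3.72 L = 20.42 g
malt extract: 4.05 g/L × 3.72 L = 15.07 g
arabinose: 1.07 g per 100 mL × 3720 mL ÷ 100 = 39.80 g
soytone: 13.6 g/L × 3.72 L = 50.59 g
tryptone: 12.8 g/L × 3.72 L = 47.62 g
MOPS: 1.05 g per 100 mL × 3720 mL ÷ 100 = 39.06 g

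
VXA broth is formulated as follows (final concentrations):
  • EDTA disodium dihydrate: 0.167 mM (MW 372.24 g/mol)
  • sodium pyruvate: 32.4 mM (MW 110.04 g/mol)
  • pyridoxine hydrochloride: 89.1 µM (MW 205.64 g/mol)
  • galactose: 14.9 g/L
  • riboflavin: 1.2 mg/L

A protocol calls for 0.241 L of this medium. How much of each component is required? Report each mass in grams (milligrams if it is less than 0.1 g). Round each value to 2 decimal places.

EDTA disodium dihydrate 14.98 mg; sodium pyruvate 0.86 g; pyridoxine hydrochloride 4.42 mg; galactose 3.59 g; riboflavin 0.29 mg

Scale factor relative to 1 L: 0.241.
EDTA disodium dihydrate: 0.167 mmol/L × 372.24 mg/mmol × 0.241 L = 14.98 mg
sodium pyruvate: 32.4 mmol/L × 110.04 g/mol × 0.241 L ÷ 1000 = 0.86 g
pyridoxine hydrochloride: 89.1 µmol/L × 205.64 g/mol × 0.241 L ÷ 1000 = 4.42 mg
galactose: 14.9 g/L × 0.241 L = 3.59 g
riboflavin: 1.2 mg/L × 0.241 L = 0.29 mg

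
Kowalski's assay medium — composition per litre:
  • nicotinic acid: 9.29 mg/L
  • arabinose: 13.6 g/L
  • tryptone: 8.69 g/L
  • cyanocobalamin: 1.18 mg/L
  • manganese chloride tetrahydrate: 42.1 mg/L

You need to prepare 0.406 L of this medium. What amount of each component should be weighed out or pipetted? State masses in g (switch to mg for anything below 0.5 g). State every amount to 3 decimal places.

nicotinic acid 3.772 mg; arabinose 5.522 g; tryptone 3.528 g; cyanocobalamin 0.479 mg; manganese chloride tetrahydrate 17.093 mg

Working volume: 0.406 L.
nicotinic acid: 9.29 mg/L × 0.406 L = 3.772 mg
arabinose: 13.6 g/L × 0.406 L = 5.522 g
tryptone: 8.69 g/L × 0.406 L = 3.528 g
cyanocobalamin: 1.18 mg/L × 0.406 L = 0.479 mg
manganese chloride tetrahydrate: 42.1 mg/L × 0.406 L = 17.093 mg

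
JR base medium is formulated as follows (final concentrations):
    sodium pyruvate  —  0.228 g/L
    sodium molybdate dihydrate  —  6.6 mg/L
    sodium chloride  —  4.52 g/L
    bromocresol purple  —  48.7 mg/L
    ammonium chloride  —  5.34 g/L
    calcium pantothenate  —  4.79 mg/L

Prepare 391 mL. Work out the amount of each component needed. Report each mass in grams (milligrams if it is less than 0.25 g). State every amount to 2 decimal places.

sodium pyruvate 89.15 mg; sodium molybdate dihydrate 2.58 mg; sodium chloride 1.77 g; bromocresol purple 19.04 mg; ammonium chloride 2.09 g; calcium pantothenate 1.87 mg

Target volume = 391 mL = 0.391 L.
sodium pyruvate: 0.228 g/L × 0.391 L = 0.089148 g = 89.15 mg
sodium molybdate dihydrate: 6.6 mg/L × 0.391 L = 2.58 mg
sodium chloride: 4.52 g/L × 0.391 L = 1.77 g
bromocresol purple: 48.7 mg/L × 0.391 L = 19.04 mg
ammonium chloride: 5.34 g/L × 0.391 L = 2.09 g
calcium pantothenate: 4.79 mg/L × 0.391 L = 1.87 mg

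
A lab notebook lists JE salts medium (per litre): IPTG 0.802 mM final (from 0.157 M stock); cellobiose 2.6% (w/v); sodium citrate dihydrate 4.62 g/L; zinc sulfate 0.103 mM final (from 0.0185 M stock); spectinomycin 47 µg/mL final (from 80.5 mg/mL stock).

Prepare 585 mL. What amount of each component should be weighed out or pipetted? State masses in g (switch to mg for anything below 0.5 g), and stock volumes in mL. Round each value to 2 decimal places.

Scale factor relative to 1 L: 0.585.
IPTG: C1V1 = C2V2 → 0.802 mM × 585 mL ÷ 157 mM = 2.99 mL
cellobiose: 2.6 g per 100 mL × 585 mL ÷ 100 = 15.21 g
sodium citrate dihydrate: 4.62 g/L × 0.585 L = 2.70 g
zinc sulfate: V = C2·V2/C1 = 0.103 mM × 585 mL ÷ 18.5 mM = 3.26 mL
spectinomycin: dilute stock: 47 µg/mL × 585 mL ÷ 80500 µg/mL = 0.34 mL

IPTG 2.99 mL; cellobiose 15.21 g; sodium citrate dihydrate 2.70 g; zinc sulfate 3.26 mL; spectinomycin 0.34 mL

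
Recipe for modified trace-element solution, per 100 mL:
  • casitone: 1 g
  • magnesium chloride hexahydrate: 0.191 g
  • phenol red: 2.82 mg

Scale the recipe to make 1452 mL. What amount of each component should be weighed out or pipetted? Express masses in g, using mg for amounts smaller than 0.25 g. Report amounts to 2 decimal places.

Ratio of target to recipe volume: 1452 / 100 = 14.52.
casitone: 1 g × (1452 mL / 100 mL) = 14.52 g
magnesium chloride hexahydrate: 0.191 g × (1452 mL / 100 mL) = 2.77 g
phenol red: 2.82 mg × (1452 mL / 100 mL) = 40.95 mg

casitone 14.52 g; magnesium chloride hexahydrate 2.77 g; phenol red 40.95 mg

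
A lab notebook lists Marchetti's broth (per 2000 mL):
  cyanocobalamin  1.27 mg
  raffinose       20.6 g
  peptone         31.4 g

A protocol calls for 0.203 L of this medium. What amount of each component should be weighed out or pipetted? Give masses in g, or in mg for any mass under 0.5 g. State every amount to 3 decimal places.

cyanocobalamin 0.129 mg; raffinose 2.091 g; peptone 3.187 g

Ratio of target to recipe volume: 203 / 2000 = 0.1015.
cyanocobalamin: 1.27 mg × (203 mL / 2000 mL) = 0.129 mg
raffinose: 20.6 g × (203 mL / 2000 mL) = 2.091 g
peptone: 31.4 g × (203 mL / 2000 mL) = 3.187 g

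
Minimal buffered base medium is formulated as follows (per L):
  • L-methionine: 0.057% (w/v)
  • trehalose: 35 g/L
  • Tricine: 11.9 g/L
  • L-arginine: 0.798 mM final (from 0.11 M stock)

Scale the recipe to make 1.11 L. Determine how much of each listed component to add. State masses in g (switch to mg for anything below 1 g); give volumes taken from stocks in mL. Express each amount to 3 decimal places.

Scale factor relative to 1 L: 1.11.
L-methionine: 0.057% w/v = 0.57 g/L → 0.57 × 1.11 L = 0.6327 g = 632.700 mg
trehalose: 35 g/L × 1.11 L = 38.850 g
Tricine: 11.9 g/L × 1.11 L = 13.209 g
L-arginine: C1V1 = C2V2 → 0.798 mM × 1110 mL ÷ 110 mM = 8.053 mL

L-methionine 632.700 mg; trehalose 38.850 g; Tricine 13.209 g; L-arginine 8.053 mL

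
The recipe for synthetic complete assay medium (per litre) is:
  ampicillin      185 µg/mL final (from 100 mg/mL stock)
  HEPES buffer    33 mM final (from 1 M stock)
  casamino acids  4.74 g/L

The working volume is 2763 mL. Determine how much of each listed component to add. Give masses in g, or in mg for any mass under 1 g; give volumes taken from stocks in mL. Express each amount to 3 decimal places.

ampicillin 5.112 mL; HEPES buffer 91.179 mL; casamino acids 13.097 g

Working volume: 2763 mL = 2.763 L.
ampicillin: dilute stock: 185 µg/mL × 2763 mL ÷ 100000 µg/mL = 5.112 mL
HEPES buffer: C1V1 = C2V2 → 33 mM × 2763 mL ÷ 1000 mM = 91.179 mL
casamino acids: 4.74 g/L × 2.763 L = 13.097 g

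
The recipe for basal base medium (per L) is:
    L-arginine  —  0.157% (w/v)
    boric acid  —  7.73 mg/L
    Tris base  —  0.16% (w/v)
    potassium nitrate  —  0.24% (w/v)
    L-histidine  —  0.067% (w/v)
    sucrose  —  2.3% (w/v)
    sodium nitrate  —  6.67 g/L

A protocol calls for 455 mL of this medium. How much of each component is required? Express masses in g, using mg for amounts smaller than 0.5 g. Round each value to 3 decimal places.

L-arginine 0.714 g; boric acid 3.517 mg; Tris base 0.728 g; potassium nitrate 1.092 g; L-histidine 304.850 mg; sucrose 10.465 g; sodium nitrate 3.035 g

Working volume: 455 mL = 0.455 L.
L-arginine: 0.157% w/v = 1.57 g/L → 1.57 × 0.455 L = 0.714 g
boric acid: 7.73 mg/L × 0.455 L = 3.517 mg
Tris base: 0.16% w/v = 1.6 g/L → 1.6 × 0.455 L = 0.728 g
potassium nitrate: 0.24% w/v = 2.4 g/L → 2.4 × 0.455 L = 1.092 g
L-histidine: 0.067% w/v = 0.67 g/L → 0.67 × 0.455 L = 0.30485 g = 304.850 mg
sucrose: 2.3% w/v = 23 g/L → 23 × 0.455 L = 10.465 g
sodium nitrate: 6.67 g/L × 0.455 L = 3.035 g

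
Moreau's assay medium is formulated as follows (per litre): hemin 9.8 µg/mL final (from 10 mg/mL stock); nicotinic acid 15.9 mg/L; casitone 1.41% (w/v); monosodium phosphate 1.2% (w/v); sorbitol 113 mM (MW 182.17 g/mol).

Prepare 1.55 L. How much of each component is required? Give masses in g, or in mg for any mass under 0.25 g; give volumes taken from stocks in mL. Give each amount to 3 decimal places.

hemin 1.519 mL; nicotinic acid 24.645 mg; casitone 21.855 g; monosodium phosphate 18.600 g; sorbitol 31.907 g

Scale factor relative to 1 L: 1.55.
hemin: C1V1 = C2V2 → 9.8 µg/mL × 1550 mL ÷ 10000 µg/mL = 1.519 mL
nicotinic acid: 15.9 mg/L × 1.55 L = 24.645 mg
casitone: 1.41% w/v = 14.1 g/L → 14.1 × 1.55 L = 21.855 g
monosodium phosphate: 1.2% w/v = 12 g/L → 12 × 1.55 L = 18.600 g
sorbitol: 113 mmol/L × 182.17 g/mol × 1.55 L ÷ 1000 = 31.907 g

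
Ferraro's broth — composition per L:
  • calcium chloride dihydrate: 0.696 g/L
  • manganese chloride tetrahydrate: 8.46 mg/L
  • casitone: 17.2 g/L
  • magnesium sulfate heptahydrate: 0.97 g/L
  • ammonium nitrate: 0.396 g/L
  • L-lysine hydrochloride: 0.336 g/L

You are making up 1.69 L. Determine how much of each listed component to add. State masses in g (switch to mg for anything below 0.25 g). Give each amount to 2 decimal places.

Scale factor relative to 1 L: 1.69.
calcium chloride dihydrate: 0.696 g/L × 1.69 L = 1.18 g
manganese chloride tetrahydrate: 8.46 mg/L × 1.69 L = 14.30 mg
casitone: 17.2 g/L × 1.69 L = 29.07 g
magnesium sulfate heptahydrate: 0.97 g/L × 1.69 L = 1.64 g
ammonium nitrate: 0.396 g/L × 1.69 L = 0.67 g
L-lysine hydrochloride: 0.336 g/L × 1.69 L = 0.57 g

calcium chloride dihydrate 1.18 g; manganese chloride tetrahydrate 14.30 mg; casitone 29.07 g; magnesium sulfate heptahydrate 1.64 g; ammonium nitrate 0.67 g; L-lysine hydrochloride 0.57 g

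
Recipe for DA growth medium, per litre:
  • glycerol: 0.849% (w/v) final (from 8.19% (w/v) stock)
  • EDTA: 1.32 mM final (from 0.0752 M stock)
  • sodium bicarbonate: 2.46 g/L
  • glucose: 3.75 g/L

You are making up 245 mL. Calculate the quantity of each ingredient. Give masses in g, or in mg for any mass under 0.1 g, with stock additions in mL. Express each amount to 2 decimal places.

Scale factor relative to 1 L: 0.245.
glycerol: V = C2·V2/C1 = 0.849% ÷ 8.19% × 245 mL = 25.40 mL
EDTA: dilute stock: 1.32 mM × 245 mL ÷ 75.2 mM = 4.30 mL
sodium bicarbonate: 2.46 g/L × 0.245 L = 0.60 g
glucose: 3.75 g/L × 0.245 L = 0.92 g

glycerol 25.40 mL; EDTA 4.30 mL; sodium bicarbonate 0.60 g; glucose 0.92 g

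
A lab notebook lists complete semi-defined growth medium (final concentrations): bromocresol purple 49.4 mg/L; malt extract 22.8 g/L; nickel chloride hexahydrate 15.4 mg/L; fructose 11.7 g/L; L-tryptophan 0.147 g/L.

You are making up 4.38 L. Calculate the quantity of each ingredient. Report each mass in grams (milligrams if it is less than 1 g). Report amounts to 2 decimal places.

Scale factor relative to 1 L: 4.38.
bromocresol purple: 49.4 mg/L × 4.38 L = 216.37 mg
malt extract: 22.8 g/L × 4.38 L = 99.86 g
nickel chloride hexahydrate: 15.4 mg/L × 4.38 L = 67.45 mg
fructose: 11.7 g/L × 4.38 L = 51.25 g
L-tryptophan: 0.147 g/L × 4.38 L = 0.64386 g = 643.86 mg

bromocresol purple 216.37 mg; malt extract 99.86 g; nickel chloride hexahydrate 67.45 mg; fructose 51.25 g; L-tryptophan 643.86 mg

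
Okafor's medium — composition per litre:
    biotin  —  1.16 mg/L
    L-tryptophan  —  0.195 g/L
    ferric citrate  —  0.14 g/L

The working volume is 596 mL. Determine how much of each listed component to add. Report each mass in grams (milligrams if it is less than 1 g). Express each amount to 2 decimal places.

biotin 0.69 mg; L-tryptophan 116.22 mg; ferric citrate 83.44 mg

Target volume = 596 mL = 0.596 L.
biotin: 1.16 mg/L × 0.596 L = 0.69 mg
L-tryptophan: 0.195 g/L × 0.596 L = 0.11622 g = 116.22 mg
ferric citrate: 0.14 g/L × 0.596 L = 0.08344 g = 83.44 mg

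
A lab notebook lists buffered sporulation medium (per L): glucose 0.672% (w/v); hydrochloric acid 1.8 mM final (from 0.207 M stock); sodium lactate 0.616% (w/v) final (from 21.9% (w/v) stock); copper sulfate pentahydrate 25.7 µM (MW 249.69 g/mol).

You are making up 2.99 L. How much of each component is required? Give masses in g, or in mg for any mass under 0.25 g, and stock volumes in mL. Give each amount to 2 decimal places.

glucose 20.09 g; hydrochloric acid 26.00 mL; sodium lactate 84.10 mL; copper sulfate pentahydrate 19.19 mg

Scale factor relative to 1 L: 2.99.
glucose: 0.672 g per 100 mL × 2990 mL ÷ 100 = 20.09 g
hydrochloric acid: dilute stock: 1.8 mM × 2990 mL ÷ 207 mM = 26.00 mL
sodium lactate: dilute stock: 0.616% ÷ 21.9% × 2990 mL = 84.10 mL
copper sulfate pentahydrate: 25.7 µmol/L × 249.69 g/mol × 2.99 L ÷ 1000 = 19.19 mg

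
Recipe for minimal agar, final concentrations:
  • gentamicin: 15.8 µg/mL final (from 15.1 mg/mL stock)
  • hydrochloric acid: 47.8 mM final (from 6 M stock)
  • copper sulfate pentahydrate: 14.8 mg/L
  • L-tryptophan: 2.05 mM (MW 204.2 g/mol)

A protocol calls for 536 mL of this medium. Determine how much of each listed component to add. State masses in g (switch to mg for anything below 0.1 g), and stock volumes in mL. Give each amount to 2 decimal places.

Working volume: 536 mL = 0.536 L.
gentamicin: V = C2·V2/C1 = 15.8 µg/mL × 536 mL ÷ 15100 µg/mL = 0.56 mL
hydrochloric acid: V = C2·V2/C1 = 47.8 mM × 536 mL ÷ 6000 mM = 4.27 mL
copper sulfate pentahydrate: 14.8 mg/L × 0.536 L = 7.93 mg
L-tryptophan: 2.05 mmol/L × 204.2 g/mol × 0.536 L ÷ 1000 = 0.22 g

gentamicin 0.56 mL; hydrochloric acid 4.27 mL; copper sulfate pentahydrate 7.93 mg; L-tryptophan 0.22 g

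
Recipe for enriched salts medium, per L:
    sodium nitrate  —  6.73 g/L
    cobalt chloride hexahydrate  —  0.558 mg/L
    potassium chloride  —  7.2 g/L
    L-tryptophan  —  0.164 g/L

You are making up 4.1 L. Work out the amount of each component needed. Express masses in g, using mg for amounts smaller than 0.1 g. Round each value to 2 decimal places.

sodium nitrate 27.59 g; cobalt chloride hexahydrate 2.29 mg; potassium chloride 29.52 g; L-tryptophan 0.67 g

Working volume: 4.1 L.
sodium nitrate: 6.73 g/L × 4.1 L = 27.59 g
cobalt chloride hexahydrate: 0.558 mg/L × 4.1 L = 2.29 mg
potassium chloride: 7.2 g/L × 4.1 L = 29.52 g
L-tryptophan: 0.164 g/L × 4.1 L = 0.67 g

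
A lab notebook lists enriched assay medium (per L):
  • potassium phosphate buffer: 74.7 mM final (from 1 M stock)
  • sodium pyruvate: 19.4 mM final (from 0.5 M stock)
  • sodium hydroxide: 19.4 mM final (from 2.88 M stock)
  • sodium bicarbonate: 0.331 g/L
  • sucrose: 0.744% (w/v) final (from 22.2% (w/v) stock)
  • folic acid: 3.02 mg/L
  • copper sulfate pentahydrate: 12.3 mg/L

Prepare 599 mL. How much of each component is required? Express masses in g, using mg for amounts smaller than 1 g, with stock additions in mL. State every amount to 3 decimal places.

potassium phosphate buffer 44.745 mL; sodium pyruvate 23.241 mL; sodium hydroxide 4.035 mL; sodium bicarbonate 198.269 mg; sucrose 20.075 mL; folic acid 1.809 mg; copper sulfate pentahydrate 7.368 mg

Target volume = 599 mL = 0.599 L.
potassium phosphate buffer: V = C2·V2/C1 = 74.7 mM × 599 mL ÷ 1000 mM = 44.745 mL
sodium pyruvate: dilute stock: 19.4 mM × 599 mL ÷ 500 mM = 23.241 mL
sodium hydroxide: dilute stock: 19.4 mM × 599 mL ÷ 2880 mM = 4.035 mL
sodium bicarbonate: 0.331 g/L × 0.599 L = 0.198269 g = 198.269 mg
sucrose: dilute stock: 0.744% ÷ 22.2% × 599 mL = 20.075 mL
folic acid: 3.02 mg/L × 0.599 L = 1.809 mg
copper sulfate pentahydrate: 12.3 mg/L × 0.599 L = 7.368 mg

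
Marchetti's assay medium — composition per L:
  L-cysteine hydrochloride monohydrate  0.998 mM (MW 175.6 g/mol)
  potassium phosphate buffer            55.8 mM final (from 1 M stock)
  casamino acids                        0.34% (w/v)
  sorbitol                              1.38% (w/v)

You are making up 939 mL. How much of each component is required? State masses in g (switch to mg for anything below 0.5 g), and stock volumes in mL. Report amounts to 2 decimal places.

L-cysteine hydrochloride monohydrate 164.56 mg; potassium phosphate buffer 52.40 mL; casamino acids 3.19 g; sorbitol 12.96 g

Scale factor relative to 1 L: 0.939.
L-cysteine hydrochloride monohydrate: 0.998 mmol/L × 175.6 mg/mmol × 0.939 L = 164.56 mg
potassium phosphate buffer: C1V1 = C2V2 → 55.8 mM × 939 mL ÷ 1000 mM = 52.40 mL
casamino acids: 0.34% w/v = 3.4 g/L → 3.4 × 0.939 L = 3.19 g
sorbitol: 1.38% w/v = 13.8 g/L → 13.8 × 0.939 L = 12.96 g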